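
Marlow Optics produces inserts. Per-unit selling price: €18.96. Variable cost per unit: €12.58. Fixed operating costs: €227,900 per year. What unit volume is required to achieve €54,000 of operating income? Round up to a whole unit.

44,185 inserts

Contribution margin per unit = €18.96 − €12.58 = €6.38.
Need Q such that Q × €6.38 − €227,900 = €54,000, i.e. Q = €281,900 / €6.38 = 44,184.95 → 44,185.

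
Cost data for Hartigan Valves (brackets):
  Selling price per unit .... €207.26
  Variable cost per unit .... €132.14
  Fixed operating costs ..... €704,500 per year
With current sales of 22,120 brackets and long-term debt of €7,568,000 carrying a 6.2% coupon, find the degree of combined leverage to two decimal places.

3.41

At 22,120 units, contribution = 22,120 × €75.12 = €1,661,654.40.
Subtracting fixed costs: EBIT = €1,661,654.40 − €704,500 = €957,154.40. Interest = €469,216.00.
DOL = €1,661,654.40 ÷ €957,154.40 = 1.7360; DFL = €957,154.40 ÷ €487,938.40 = 1.9616.
Combined leverage = 1.7360 × 1.9616 = 3.4053.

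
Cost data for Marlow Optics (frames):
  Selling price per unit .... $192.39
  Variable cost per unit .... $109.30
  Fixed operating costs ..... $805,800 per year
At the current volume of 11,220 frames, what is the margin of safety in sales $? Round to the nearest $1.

$292,833

Contribution margin per unit = $192.39 − $109.30 = $83.09. Break-even units = $805,800 ÷ $83.09 = 9,697.92; break-even revenue = 9,697.92 × $192.39 = $1,865,782.43.
Actual sales revenue = 11,220 × $192.39 = $2,158,615.80.
Margin of safety = $2,158,615.80 − $1,865,782.43 = $292,833.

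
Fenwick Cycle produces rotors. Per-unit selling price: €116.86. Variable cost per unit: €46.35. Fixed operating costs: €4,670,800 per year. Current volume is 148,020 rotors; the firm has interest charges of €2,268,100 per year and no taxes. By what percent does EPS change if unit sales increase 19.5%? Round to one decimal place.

+58.2%

At 148,020 units, contribution = 148,020 × €70.51 = €10,436,890.20.
Operating income = contribution − fixed costs = €10,436,890.20 − €4,670,800 = €5,766,090.20.
Interest = €2,268,100.00, so EBIT − I = €3,497,990.20.
DCL = total CM / (EBIT − I) = €10,436,890.20 / €3,497,990.20 = 2.9837.
%ΔEPS = DCL × %ΔSales = 2.9837 × +19.5% = +58.2%.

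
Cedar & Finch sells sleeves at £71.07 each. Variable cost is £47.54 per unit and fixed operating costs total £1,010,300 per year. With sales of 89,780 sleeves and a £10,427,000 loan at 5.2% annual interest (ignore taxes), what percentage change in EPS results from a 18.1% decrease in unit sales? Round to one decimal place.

Total contribution margin = 89,780 × £23.53 = £2,112,523.40.
Operating income = contribution − fixed costs = £2,112,523.40 − £1,010,300 = £1,102,223.40.
Interest = £542,204.00, so EBIT − I = £560,019.40.
DCL = total CM / (EBIT − I) = £2,112,523.40 / £560,019.40 = 3.7722.
%ΔEPS = DCL × %ΔSales = 3.7722 × -18.1% = -68.3%.

-68.3%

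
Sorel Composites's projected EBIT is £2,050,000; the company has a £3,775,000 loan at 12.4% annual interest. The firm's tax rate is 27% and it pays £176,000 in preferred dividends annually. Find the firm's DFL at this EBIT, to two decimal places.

Interest = £468,100.00.
Preferred dividends grossed up pre-tax: £176,000 / (1 − 0.27) = £241,095.89.
DFL = EBIT ÷ [EBIT − I − D_p/(1−t)] = £2,050,000 ÷ [£2,050,000 − £468,100.00 − £241,095.89] = £2,050,000 ÷ £1,340,804.11 = 1.5289.

1.53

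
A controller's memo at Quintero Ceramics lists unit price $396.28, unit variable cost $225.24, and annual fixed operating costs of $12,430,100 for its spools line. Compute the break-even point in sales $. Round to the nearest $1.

Contribution margin per unit = $396.28 − $225.24 = $171.04, a CM ratio of $171.04 ÷ $396.28 = 0.4316.
Break-even sales = FC ÷ CM ratio = $12,430,100 × $396.28 / $171.04 = $28,799,111.

$28,799,111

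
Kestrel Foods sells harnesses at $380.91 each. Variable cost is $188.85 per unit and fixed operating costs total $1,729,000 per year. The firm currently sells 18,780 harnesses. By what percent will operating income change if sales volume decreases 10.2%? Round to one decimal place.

Total contribution margin = 18,780 × $192.06 = $3,606,886.80.
EBIT = $3,606,886.80 − $1,729,000 = $1,877,886.80.
Degree of operating leverage = $3,606,886.80 / $1,877,886.80 = 1.9207.
Operating income changes by 1.9207 × -10.2% = -19.6%.

-19.6%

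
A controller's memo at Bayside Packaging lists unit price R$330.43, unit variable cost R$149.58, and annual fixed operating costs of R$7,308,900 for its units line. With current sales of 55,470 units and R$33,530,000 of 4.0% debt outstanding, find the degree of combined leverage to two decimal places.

7.26

Total contribution margin = 55,470 × R$180.85 = R$10,031,749.50.
Operating income = contribution − fixed costs = R$10,031,749.50 − R$7,308,900 = R$2,722,849.50. Interest = R$1,341,200.00.
DOL = R$10,031,749.50 ÷ R$2,722,849.50 = 3.6843; DFL = R$2,722,849.50 ÷ R$1,381,649.50 = 1.9707.
DCL = DOL × DFL = 3.6843 × 1.9707 = 7.2607.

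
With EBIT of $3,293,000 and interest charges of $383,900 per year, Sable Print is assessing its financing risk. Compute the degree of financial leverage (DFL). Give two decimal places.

1.13

Interest = $383,900.00.
Degree of financial leverage = EBIT / (EBIT − interest) = $3,293,000 / $2,909,100.00 = 1.1320.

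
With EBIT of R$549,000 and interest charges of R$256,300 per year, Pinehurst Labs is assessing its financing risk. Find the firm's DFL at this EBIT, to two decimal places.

1.88

Interest = R$256,300.00.
DFL = EBIT ÷ (EBIT − I) = R$549,000 ÷ (R$549,000 − R$256,300.00) = R$549,000 ÷ R$292,700.00 = 1.8756.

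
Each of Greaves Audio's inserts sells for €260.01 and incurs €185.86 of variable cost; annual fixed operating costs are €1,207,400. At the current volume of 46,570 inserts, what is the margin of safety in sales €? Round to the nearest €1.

Contribution margin per unit = €260.01 − €185.86 = €74.15. Break-even units = €1,207,400 ÷ €74.15 = 16,283.21; break-even revenue = 16,283.21 × €260.01 = €4,233,797.36.
Actual sales revenue = 46,570 × €260.01 = €12,108,665.70.
Margin of safety = €12,108,665.70 − €4,233,797.36 = €7,874,868.

€7,874,868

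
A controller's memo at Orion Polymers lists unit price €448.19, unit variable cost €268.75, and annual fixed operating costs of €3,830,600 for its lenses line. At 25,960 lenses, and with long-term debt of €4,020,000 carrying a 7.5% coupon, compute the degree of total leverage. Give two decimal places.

8.85

Contribution at this volume is 25,960 × €179.44 = €4,658,262.40.
EBIT = €4,658,262.40 − €3,830,600 = €827,662.40. Interest = €301,500.00.
DOL = €4,658,262.40 ÷ €827,662.40 = 5.6282; DFL = €827,662.40 ÷ €526,162.40 = 1.5730.
DCL = DOL × DFL = 5.6282 × 1.5730 = 8.8532.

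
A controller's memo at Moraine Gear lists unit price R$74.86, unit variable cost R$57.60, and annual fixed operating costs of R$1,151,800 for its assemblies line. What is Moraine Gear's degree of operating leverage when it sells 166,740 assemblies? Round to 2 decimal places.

1.67

At 166,740 units, contribution = 166,740 × R$17.26 = R$2,877,932.40.
Subtracting fixed costs: EBIT = R$2,877,932.40 − R$1,151,800 = R$1,726,132.40.
DOL = contribution ÷ EBIT = R$2,877,932.40 ÷ R$1,726,132.40 = 1.6673.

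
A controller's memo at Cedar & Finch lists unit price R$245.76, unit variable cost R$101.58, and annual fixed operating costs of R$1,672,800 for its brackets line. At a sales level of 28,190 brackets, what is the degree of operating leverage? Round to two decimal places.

1.70

At 28,190 units, contribution = 28,190 × R$144.18 = R$4,064,434.20.
EBIT = R$4,064,434.20 − R$1,672,800 = R$2,391,634.20.
DOL = contribution ÷ EBIT = R$4,064,434.20 ÷ R$2,391,634.20 = 1.6994.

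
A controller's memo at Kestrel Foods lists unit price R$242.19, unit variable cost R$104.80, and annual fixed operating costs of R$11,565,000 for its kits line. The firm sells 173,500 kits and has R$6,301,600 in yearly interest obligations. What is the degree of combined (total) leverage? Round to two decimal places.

3.99

Total contribution margin = 173,500 × R$137.39 = R$23,837,165.00.
Subtracting fixed costs: EBIT = R$23,837,165.00 − R$11,565,000 = R$12,272,165.00. Interest = R$6,301,600.00, so EBIT − I = R$5,970,565.00.
DCL = contribution ÷ (EBIT − I) = R$23,837,165.00 ÷ R$5,970,565.00 = 3.9924.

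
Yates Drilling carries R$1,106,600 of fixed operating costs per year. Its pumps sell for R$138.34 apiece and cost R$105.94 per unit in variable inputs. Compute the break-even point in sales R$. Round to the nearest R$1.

CM per unit = R$138.34 − R$105.94 = R$32.40; CM ratio = R$32.40 / R$138.34 = 0.2342.
Break-even sales = FC ÷ CM ratio = R$1,106,600 × R$138.34 / R$32.40 = R$4,724,909.

R$4,724,909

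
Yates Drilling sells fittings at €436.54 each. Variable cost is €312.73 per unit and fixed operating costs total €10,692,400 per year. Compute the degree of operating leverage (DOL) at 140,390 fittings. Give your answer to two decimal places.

2.60

At 140,390 units, contribution = 140,390 × €123.81 = €17,381,685.90.
EBIT = €17,381,685.90 − €10,692,400 = €6,689,285.90.
Degree of operating leverage = €17,381,685.90 / €6,689,285.90 = 2.5984.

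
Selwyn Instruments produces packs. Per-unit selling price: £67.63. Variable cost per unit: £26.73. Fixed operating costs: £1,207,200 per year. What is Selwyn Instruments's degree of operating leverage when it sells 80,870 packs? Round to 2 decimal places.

At 80,870 units, contribution = 80,870 × £40.90 = £3,307,583.00.
EBIT = £3,307,583.00 − £1,207,200 = £2,100,383.00.
So DOL = total CM / EBIT = £3,307,583.00 / £2,100,383.00 = 1.5748.

1.57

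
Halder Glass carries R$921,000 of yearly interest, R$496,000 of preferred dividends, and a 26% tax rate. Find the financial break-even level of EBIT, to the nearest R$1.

Preferred dividends are paid after tax, so their pre-tax equivalent is R$496,000 ÷ (1 − 0.26) = R$670,270.27.
Financial break-even EBIT = interest + D_p ÷ (1 − t) = R$921,000 + R$670,270.27 = R$1,591,270.27.

R$1,591,270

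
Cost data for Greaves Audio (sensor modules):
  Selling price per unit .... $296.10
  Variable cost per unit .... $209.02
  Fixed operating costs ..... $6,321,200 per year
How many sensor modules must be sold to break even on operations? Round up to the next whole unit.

72,591 sensor modules

Contribution margin per unit = $296.10 − $209.02 = $87.08.
Units to break even: $6,321,200 ÷ $87.08 = 72,590.72, rounded up to 72,591.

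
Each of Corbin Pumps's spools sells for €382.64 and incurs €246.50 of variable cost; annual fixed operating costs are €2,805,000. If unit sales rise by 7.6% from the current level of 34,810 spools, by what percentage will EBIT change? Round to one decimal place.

Contribution at this volume is 34,810 × €136.14 = €4,739,033.40.
Operating income = contribution − fixed costs = €4,739,033.40 − €2,805,000 = €1,934,033.40.
Degree of operating leverage = €4,739,033.40 / €1,934,033.40 = 2.4503.
Operating income changes by 2.4503 × +7.6% = +18.6%.

+18.6%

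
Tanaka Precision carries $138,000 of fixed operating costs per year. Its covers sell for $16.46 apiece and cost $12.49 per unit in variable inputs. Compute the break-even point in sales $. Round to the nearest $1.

Contribution margin per unit = $16.46 − $12.49 = $3.97, a CM ratio of $3.97 ÷ $16.46 = 0.2412.
Break-even revenue = fixed costs × price ÷ CM = $138,000 × $16.46 ÷ $3.97 = $572,161.

$572,161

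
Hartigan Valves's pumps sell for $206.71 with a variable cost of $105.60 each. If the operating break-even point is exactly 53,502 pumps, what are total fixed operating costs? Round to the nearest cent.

Contribution margin per unit = $206.71 − $105.60 = $101.11.
Fixed costs = break-even units × CM = 53,502 × $101.11 = $5,409,587.22.

$5,409,587.22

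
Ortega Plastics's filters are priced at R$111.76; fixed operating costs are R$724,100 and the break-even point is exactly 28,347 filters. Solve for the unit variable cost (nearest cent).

Contribution per unit must be FC / Q = R$724,100 / 28,347 = R$25.5441.
Variable cost per unit = R$111.76 − R$25.5441 = R$86.22.

R$86.22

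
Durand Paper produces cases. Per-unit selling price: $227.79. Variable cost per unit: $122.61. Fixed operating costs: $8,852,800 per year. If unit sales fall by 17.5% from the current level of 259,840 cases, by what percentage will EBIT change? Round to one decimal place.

Total contribution margin = 259,840 × $105.18 = $27,329,971.20.
Subtracting fixed costs: EBIT = $27,329,971.20 − $8,852,800 = $18,477,171.20.
Degree of operating leverage = $27,329,971.20 / $18,477,171.20 = 1.4791.
%ΔEBIT = DOL × %ΔSales = 1.4791 × -17.5% = -25.9%.

-25.9%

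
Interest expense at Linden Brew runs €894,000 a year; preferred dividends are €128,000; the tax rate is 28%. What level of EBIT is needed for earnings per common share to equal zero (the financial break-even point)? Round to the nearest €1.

€1,071,778

Preferred dividends are paid after tax, so their pre-tax equivalent is €128,000 ÷ (1 − 0.28) = €177,777.78.
EPS = 0 when EBIT covers interest plus the pre-tax preferred burden: €894,000 + €177,777.78 = €1,071,777.78.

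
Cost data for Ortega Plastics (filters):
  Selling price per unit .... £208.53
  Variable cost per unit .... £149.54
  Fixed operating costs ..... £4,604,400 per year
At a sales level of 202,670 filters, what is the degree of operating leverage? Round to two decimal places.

1.63

Contribution at this volume is 202,670 × £58.99 = £11,955,503.30.
Subtracting fixed costs: EBIT = £11,955,503.30 − £4,604,400 = £7,351,103.30.
So DOL = total CM / EBIT = £11,955,503.30 / £7,351,103.30 = 1.6264.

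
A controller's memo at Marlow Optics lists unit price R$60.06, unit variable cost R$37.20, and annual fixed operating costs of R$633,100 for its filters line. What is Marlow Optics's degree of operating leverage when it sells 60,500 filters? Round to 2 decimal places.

1.84

Total contribution margin = 60,500 × R$22.86 = R$1,383,030.00.
Operating income = contribution − fixed costs = R$1,383,030.00 − R$633,100 = R$749,930.00.
So DOL = total CM / EBIT = R$1,383,030.00 / R$749,930.00 = 1.8442.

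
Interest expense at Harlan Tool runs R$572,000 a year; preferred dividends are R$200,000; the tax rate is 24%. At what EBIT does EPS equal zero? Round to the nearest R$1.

Preferred dividends are paid after tax, so their pre-tax equivalent is R$200,000 ÷ (1 − 0.24) = R$263,157.89.
Financial break-even EBIT = interest + D_p ÷ (1 − t) = R$572,000 + R$263,157.89 = R$835,157.89.

R$835,158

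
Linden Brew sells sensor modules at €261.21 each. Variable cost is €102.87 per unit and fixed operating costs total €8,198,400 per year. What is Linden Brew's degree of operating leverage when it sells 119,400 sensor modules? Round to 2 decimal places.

1.77

At 119,400 units, contribution = 119,400 × €158.34 = €18,905,796.00.
EBIT = €18,905,796.00 − €8,198,400 = €10,707,396.00.
So DOL = total CM / EBIT = €18,905,796.00 / €10,707,396.00 = 1.7657.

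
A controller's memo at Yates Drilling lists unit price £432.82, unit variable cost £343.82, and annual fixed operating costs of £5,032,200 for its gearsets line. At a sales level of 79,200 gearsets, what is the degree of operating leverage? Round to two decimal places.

Contribution at this volume is 79,200 × £89.00 = £7,048,800.00.
Subtracting fixed costs: EBIT = £7,048,800.00 − £5,032,200 = £2,016,600.00.
DOL = contribution ÷ EBIT = £7,048,800.00 ÷ £2,016,600.00 = 3.4954.

3.50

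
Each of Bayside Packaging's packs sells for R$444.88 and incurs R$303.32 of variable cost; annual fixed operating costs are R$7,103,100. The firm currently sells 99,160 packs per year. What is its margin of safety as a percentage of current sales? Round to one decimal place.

Contribution margin per unit = R$444.88 − R$303.32 = R$141.56. Break-even units = R$7,103,100 ÷ R$141.56 = 50,177.31; break-even revenue = 50,177.31 × R$444.88 = R$22,322,881.66.
Actual sales revenue = 99,160 × R$444.88 = R$44,114,300.80.
Margin of safety = (R$44,114,300.80 − R$22,322,881.66) ÷ R$44,114,300.80 = 49.4%.

49.4%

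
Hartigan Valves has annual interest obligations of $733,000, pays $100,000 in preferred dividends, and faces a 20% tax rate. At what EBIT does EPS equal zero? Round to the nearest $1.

Preferred dividends are paid after tax, so their pre-tax equivalent is $100,000 ÷ (1 − 0.20) = $125,000.00.
EPS = 0 when EBIT covers interest plus the pre-tax preferred burden: $733,000 + $125,000.00 = $858,000.00.

$858,000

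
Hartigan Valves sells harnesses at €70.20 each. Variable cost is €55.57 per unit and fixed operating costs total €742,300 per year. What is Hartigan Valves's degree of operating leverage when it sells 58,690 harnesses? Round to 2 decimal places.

Total contribution margin = 58,690 × €14.63 = €858,634.70.
Operating income = contribution − fixed costs = €858,634.70 − €742,300 = €116,334.70.
DOL = contribution ÷ EBIT = €858,634.70 ÷ €116,334.70 = 7.3807.

7.38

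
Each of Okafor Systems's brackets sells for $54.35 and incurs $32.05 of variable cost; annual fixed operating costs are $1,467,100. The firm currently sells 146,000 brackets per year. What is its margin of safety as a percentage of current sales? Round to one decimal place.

54.9%

Contribution margin per unit = $54.35 − $32.05 = $22.30. Break-even units = $1,467,100 ÷ $22.30 = 65,789.24; break-even revenue = 65,789.24 × $54.35 = $3,575,645.07.
Actual sales revenue = 146,000 × $54.35 = $7,935,100.00.
Margin of safety = ($7,935,100.00 − $3,575,645.07) ÷ $7,935,100.00 = 54.9%.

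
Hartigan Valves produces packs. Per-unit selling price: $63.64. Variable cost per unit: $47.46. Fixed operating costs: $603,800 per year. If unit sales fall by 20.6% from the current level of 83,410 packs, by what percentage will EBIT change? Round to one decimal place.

-37.3%

At 83,410 units, contribution = 83,410 × $16.18 = $1,349,573.80.
EBIT = $1,349,573.80 − $603,800 = $745,773.80.
So DOL = total CM / EBIT = $1,349,573.80 / $745,773.80 = 1.8096.
Operating income changes by 1.8096 × -20.6% = -37.3%.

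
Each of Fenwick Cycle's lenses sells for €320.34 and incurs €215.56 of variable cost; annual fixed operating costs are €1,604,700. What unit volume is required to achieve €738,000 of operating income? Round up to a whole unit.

22,359 lenses

Contribution margin per unit = €320.34 − €215.56 = €104.78.
Required volume = (fixed costs + target profit) ÷ CM = (€1,604,700 + €738,000) ÷ €104.78 = 22,358.27, so 22,359 lenses.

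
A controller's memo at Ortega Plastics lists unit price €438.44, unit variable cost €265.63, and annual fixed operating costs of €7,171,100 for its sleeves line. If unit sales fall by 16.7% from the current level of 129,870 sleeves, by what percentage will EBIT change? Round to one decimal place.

-24.5%

At 129,870 units, contribution = 129,870 × €172.81 = €22,442,834.70.
Operating income = contribution − fixed costs = €22,442,834.70 − €7,171,100 = €15,271,734.70.
So DOL = total CM / EBIT = €22,442,834.70 / €15,271,734.70 = 1.4696.
%ΔEBIT = DOL × %ΔSales = 1.4696 × -16.7% = -24.5%.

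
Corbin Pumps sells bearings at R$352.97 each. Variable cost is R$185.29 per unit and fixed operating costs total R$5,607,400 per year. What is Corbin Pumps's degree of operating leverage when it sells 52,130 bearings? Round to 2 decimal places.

Total contribution margin = 52,130 × R$167.68 = R$8,741,158.40.
Operating income = contribution − fixed costs = R$8,741,158.40 − R$5,607,400 = R$3,133,758.40.
Degree of operating leverage = R$8,741,158.40 / R$3,133,758.40 = 2.7894.

2.79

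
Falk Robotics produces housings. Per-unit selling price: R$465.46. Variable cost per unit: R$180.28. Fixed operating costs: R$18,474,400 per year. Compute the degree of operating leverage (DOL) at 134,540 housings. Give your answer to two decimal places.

Contribution at this volume is 134,540 × R$285.18 = R$38,368,117.20.
EBIT = R$38,368,117.20 − R$18,474,400 = R$19,893,717.20.
Degree of operating leverage = R$38,368,117.20 / R$19,893,717.20 = 1.9287.

1.93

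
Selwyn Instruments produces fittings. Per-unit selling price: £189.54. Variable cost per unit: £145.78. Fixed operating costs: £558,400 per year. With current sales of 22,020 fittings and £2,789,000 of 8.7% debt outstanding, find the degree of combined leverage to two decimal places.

Total contribution margin = 22,020 × £43.76 = £963,595.20.
Subtracting fixed costs: EBIT = £963,595.20 − £558,400 = £405,195.20. Interest = £242,643.00, so EBIT − I = £162,552.20.
Degree of total leverage = total CM / (EBIT − interest) = £963,595.20 / £162,552.20 = 5.9279.

5.93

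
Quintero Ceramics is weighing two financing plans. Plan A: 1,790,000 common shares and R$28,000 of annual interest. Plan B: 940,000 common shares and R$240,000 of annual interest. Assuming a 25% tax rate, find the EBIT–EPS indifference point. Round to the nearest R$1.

R$474,447

Set EPS_A = EPS_B: (EBIT − R$28,000)(1 − 0.25) ÷ 1,790,000 = (EBIT − R$240,000)(1 − 0.25) ÷ 940,000.
The (1 − t) factor cancels: (EBIT − 28,000) × 940,000 = (EBIT − 240,000) × 1,790,000.
EBIT × (1,790,000 − 940,000) = 240,000 × 1,790,000 − 28,000 × 940,000 = 403,280,000,000, so EBIT = 403,280,000,000 ÷ 850,000 = 474,447.06.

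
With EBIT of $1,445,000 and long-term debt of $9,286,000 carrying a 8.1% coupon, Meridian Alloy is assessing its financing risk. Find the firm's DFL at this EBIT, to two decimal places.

Annual interest charges come to $752,166.00.
Degree of financial leverage = EBIT / (EBIT − interest) = $1,445,000 / $692,834.00 = 2.0856.

2.09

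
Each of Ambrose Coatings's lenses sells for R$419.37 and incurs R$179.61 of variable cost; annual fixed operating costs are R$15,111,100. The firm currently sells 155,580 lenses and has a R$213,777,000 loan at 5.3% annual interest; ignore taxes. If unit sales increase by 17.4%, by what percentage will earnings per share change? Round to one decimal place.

Contribution at this volume is 155,580 × R$239.76 = R$37,301,860.80.
EBIT = R$37,301,860.80 − R$15,111,100 = R$22,190,760.80.
Interest = R$11,330,181.00, so EBIT − I = R$10,860,579.80.
DCL = total CM / (EBIT − I) = R$37,301,860.80 / R$10,860,579.80 = 3.4346.
%ΔEPS = DCL × %ΔSales = 3.4346 × +17.4% = +59.8%.

+59.8%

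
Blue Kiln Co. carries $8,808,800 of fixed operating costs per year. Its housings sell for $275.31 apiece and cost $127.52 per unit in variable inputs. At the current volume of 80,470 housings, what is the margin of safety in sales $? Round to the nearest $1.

Each unit contributes $275.31 − $127.52 = $147.79. Break-even units = $8,808,800 ÷ $147.79 = 59,603.49; break-even revenue = 59,603.49 × $275.31 = $16,409,437.23.
Current sales = 80,470 × $275.31 = $22,154,195.70.
Margin of safety = $22,154,195.70 − $16,409,437.23 = $5,744,758.

$5,744,758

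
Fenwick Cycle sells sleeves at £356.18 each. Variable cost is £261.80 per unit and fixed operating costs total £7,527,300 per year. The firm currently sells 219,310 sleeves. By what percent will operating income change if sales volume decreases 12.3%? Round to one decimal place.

-19.3%

At 219,310 units, contribution = 219,310 × £94.38 = £20,698,477.80.
Operating income = contribution − fixed costs = £20,698,477.80 − £7,527,300 = £13,171,177.80.
Degree of operating leverage = £20,698,477.80 / £13,171,177.80 = 1.5715.
Operating income changes by 1.5715 × -12.3% = -19.3%.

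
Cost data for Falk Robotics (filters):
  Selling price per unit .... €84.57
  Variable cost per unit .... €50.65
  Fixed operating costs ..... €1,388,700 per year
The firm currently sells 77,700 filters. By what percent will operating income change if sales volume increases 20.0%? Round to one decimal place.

+42.3%

Contribution at this volume is 77,700 × €33.92 = €2,635,584.00.
EBIT = €2,635,584.00 − €1,388,700 = €1,246,884.00.
Degree of operating leverage = €2,635,584.00 / €1,246,884.00 = 2.1137.
Operating income changes by 2.1137 × +20.0% = +42.3%.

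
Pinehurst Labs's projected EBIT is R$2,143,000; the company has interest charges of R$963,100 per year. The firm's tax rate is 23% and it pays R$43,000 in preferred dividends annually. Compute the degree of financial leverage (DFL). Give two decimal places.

1.91

Annual interest charges come to R$963,100.00.
Pre-tax preferred-dividend burden = R$43,000 ÷ (1 − 0.23) = R$55,844.16.
DFL = EBIT ÷ [EBIT − I − D_p/(1−t)] = R$2,143,000 ÷ [R$2,143,000 − R$963,100.00 − R$55,844.16] = R$2,143,000 ÷ R$1,124,055.84 = 1.9065.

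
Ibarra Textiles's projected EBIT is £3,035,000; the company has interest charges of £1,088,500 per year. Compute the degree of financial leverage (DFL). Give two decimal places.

1.56

Interest = £1,088,500.00.
DFL = EBIT ÷ (EBIT − I) = £3,035,000 ÷ (£3,035,000 − £1,088,500.00) = £3,035,000 ÷ £1,946,500.00 = 1.5592.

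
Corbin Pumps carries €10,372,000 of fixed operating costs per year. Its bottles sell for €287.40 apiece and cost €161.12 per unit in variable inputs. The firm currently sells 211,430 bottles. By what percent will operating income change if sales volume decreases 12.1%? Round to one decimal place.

Total contribution margin = 211,430 × €126.28 = €26,699,380.40.
Operating income = contribution − fixed costs = €26,699,380.40 − €10,372,000 = €16,327,380.40.
So DOL = total CM / EBIT = €26,699,380.40 / €16,327,380.40 = 1.6353.
%ΔEBIT = DOL × %ΔSales = 1.6353 × -12.1% = -19.8%.

-19.8%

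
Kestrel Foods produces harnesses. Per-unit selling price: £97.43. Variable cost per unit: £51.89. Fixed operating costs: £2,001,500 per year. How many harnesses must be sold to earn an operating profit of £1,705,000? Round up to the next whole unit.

81,390 harnesses

Each unit contributes £97.43 − £51.89 = £45.54.
Units = (FC + target) / CM = (£2,001,500 + £1,705,000) / £45.54 = 81,389.99, so 81,390 harnesses.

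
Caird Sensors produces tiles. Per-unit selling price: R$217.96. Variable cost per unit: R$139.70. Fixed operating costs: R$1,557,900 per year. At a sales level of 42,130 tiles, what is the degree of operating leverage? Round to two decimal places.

At 42,130 units, contribution = 42,130 × R$78.26 = R$3,297,093.80.
Subtracting fixed costs: EBIT = R$3,297,093.80 − R$1,557,900 = R$1,739,193.80.
So DOL = total CM / EBIT = R$3,297,093.80 / R$1,739,193.80 = 1.8958.

1.90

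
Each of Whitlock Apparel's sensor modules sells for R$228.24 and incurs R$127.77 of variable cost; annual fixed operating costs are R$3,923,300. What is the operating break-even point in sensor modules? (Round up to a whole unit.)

39,050 sensor modules

Contribution margin per unit = R$228.24 − R$127.77 = R$100.47.
Break-even Q = R$3,923,300 / R$100.47 = 39,049.47 → 39,050 sensor modules.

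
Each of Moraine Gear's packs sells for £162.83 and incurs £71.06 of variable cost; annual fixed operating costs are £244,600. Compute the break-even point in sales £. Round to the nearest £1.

£434,000

CM per unit = £162.83 − £71.06 = £91.77; CM ratio = £91.77 / £162.83 = 0.5636.
Break-even revenue = fixed costs × price ÷ CM = £244,600 × £162.83 ÷ £91.77 = £434,000.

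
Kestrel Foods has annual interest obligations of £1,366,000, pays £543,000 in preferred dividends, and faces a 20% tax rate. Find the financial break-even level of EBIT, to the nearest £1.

Grossing the preferred dividend up to pre-tax terms: £543,000 / (1 − 0.20) = £678,750.00.
EPS = 0 when EBIT covers interest plus the pre-tax preferred burden: £1,366,000 + £678,750.00 = £2,044,750.00.

£2,044,750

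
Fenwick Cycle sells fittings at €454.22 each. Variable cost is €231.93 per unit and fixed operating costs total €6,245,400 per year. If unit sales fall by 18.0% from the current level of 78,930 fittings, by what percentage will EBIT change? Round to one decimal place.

-27.9%

Total contribution margin = 78,930 × €222.29 = €17,545,349.70.
Subtracting fixed costs: EBIT = €17,545,349.70 − €6,245,400 = €11,299,949.70.
DOL = contribution ÷ EBIT = €17,545,349.70 ÷ €11,299,949.70 = 1.5527.
%ΔEBIT = DOL × %ΔSales = 1.5527 × -18.0% = -27.9%.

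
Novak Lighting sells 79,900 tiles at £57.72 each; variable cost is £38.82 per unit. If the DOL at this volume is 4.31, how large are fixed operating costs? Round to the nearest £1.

£1,159,736

Contribution at this volume is 79,900 × £18.90 = £1,510,110.00.
Since DOL = CM ÷ EBIT, EBIT = £1,510,110.00 ÷ 4.31 = £350,373.55.
Fixed costs = CM − EBIT = £1,510,110.00 − £350,373.55 = £1,159,736.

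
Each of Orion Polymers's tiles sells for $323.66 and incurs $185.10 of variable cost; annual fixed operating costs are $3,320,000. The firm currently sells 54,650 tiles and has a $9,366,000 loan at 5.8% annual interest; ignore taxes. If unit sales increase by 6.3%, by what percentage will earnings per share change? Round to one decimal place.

+12.9%

Contribution at this volume is 54,650 × $138.56 = $7,572,304.00.
Subtracting fixed costs: EBIT = $7,572,304.00 − $3,320,000 = $4,252,304.00.
Interest = $543,228.00, so EBIT − I = $3,709,076.00.
DCL = total CM / (EBIT − I) = $7,572,304.00 / $3,709,076.00 = 2.0416.
%ΔEPS = DCL × %ΔSales = 2.0416 × +6.3% = +12.9%.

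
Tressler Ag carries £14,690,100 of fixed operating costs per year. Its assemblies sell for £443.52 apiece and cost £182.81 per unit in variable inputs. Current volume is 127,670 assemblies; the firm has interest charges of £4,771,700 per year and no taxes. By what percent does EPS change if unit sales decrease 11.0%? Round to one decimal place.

Total contribution margin = 127,670 × £260.71 = £33,284,845.70.
EBIT = £33,284,845.70 − £14,690,100 = £18,594,745.70.
Interest = £4,771,700.00, so EBIT − I = £13,823,045.70.
Degree of combined leverage = contribution ÷ (EBIT − I) = £33,284,845.70 ÷ £13,823,045.70 = 2.4079.
%ΔEPS = DCL × %ΔSales = 2.4079 × -11.0% = -26.5%.

-26.5%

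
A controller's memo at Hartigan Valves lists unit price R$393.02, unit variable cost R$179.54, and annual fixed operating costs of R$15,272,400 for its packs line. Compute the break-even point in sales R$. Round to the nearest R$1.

CM per unit = R$393.02 − R$179.54 = R$213.48; CM ratio = R$213.48 / R$393.02 = 0.5432.
Break-even revenue = fixed costs × price ÷ CM = R$15,272,400 × R$393.02 ÷ R$213.48 = R$28,116,726.

R$28,116,726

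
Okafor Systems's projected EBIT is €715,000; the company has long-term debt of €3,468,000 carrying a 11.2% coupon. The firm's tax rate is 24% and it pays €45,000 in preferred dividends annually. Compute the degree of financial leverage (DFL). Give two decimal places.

2.67

Interest = €388,416.00.
Pre-tax preferred-dividend burden = €45,000 ÷ (1 − 0.24) = €59,210.53.
DFL = EBIT ÷ [EBIT − I − D_p/(1−t)] = €715,000 ÷ [€715,000 − €388,416.00 − €59,210.53] = €715,000 ÷ €267,373.47 = 2.6742.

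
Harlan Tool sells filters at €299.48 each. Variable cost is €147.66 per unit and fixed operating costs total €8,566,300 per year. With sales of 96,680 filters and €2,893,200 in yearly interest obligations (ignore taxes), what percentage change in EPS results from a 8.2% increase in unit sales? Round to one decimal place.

At 96,680 units, contribution = 96,680 × €151.82 = €14,677,957.60.
Operating income = contribution − fixed costs = €14,677,957.60 − €8,566,300 = €6,111,657.60.
After interest of €2,893,200.00, pre-tax earnings = €3,218,457.60.
DCL = total CM / (EBIT − I) = €14,677,957.60 / €3,218,457.60 = 4.5606.
%ΔEPS = DCL × %ΔSales = 4.5606 × +8.2% = +37.4%.

+37.4%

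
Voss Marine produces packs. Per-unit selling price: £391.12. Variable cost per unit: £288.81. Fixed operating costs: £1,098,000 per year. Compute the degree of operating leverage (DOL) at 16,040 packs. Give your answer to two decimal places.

Contribution at this volume is 16,040 × £102.31 = £1,641,052.40.
Operating income = contribution − fixed costs = £1,641,052.40 − £1,098,000 = £543,052.40.
So DOL = total CM / EBIT = £1,641,052.40 / £543,052.40 = 3.0219.

3.02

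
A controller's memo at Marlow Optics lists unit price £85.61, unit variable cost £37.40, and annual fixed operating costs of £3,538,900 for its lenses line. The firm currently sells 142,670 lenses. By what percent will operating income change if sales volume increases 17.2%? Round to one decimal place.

Total contribution margin = 142,670 × £48.21 = £6,878,120.70.
EBIT = £6,878,120.70 − £3,538,900 = £3,339,220.70.
DOL = contribution ÷ EBIT = £6,878,120.70 ÷ £3,339,220.70 = 2.0598.
Operating income changes by 2.0598 × +17.2% = +35.4%.

+35.4%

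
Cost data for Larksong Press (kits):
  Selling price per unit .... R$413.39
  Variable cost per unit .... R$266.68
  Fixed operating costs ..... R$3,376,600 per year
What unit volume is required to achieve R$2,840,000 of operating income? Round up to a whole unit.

Contribution margin per unit = R$413.39 − R$266.68 = R$146.71.
Need Q such that Q × R$146.71 − R$3,376,600 = R$2,840,000, i.e. Q = R$6,216,600 / R$146.71 = 42,373.39 → 42,374.

42,374 kits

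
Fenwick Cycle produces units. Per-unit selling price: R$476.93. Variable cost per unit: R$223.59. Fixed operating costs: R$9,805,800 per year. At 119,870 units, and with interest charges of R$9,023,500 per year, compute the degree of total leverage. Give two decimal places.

2.63

Total contribution margin = 119,870 × R$253.34 = R$30,367,865.80.
Operating income = contribution − fixed costs = R$30,367,865.80 − R$9,805,800 = R$20,562,065.80. Interest = R$9,023,500.00.
DOL = R$30,367,865.80 ÷ R$20,562,065.80 = 1.4769; DFL = R$20,562,065.80 ÷ R$11,538,565.80 = 1.7820.
Combined leverage = 1.4769 × 1.7820 = 2.6318.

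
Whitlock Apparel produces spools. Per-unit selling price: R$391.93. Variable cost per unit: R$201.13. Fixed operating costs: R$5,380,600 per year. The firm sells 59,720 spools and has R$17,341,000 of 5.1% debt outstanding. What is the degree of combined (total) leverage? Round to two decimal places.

2.22

Total contribution margin = 59,720 × R$190.80 = R$11,394,576.00.
Operating income = contribution − fixed costs = R$11,394,576.00 − R$5,380,600 = R$6,013,976.00. Interest = R$884,391.00.
DOL = R$11,394,576.00 ÷ R$6,013,976.00 = 1.8947; DFL = R$6,013,976.00 ÷ R$5,129,585.00 = 1.1724.
Combined leverage = 1.8947 × 1.1724 = 2.2213.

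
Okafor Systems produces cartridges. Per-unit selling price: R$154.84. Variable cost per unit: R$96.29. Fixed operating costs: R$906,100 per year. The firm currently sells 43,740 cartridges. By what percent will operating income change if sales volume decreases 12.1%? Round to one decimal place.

At 43,740 units, contribution = 43,740 × R$58.55 = R$2,560,977.00.
Subtracting fixed costs: EBIT = R$2,560,977.00 − R$906,100 = R$1,654,877.00.
So DOL = total CM / EBIT = R$2,560,977.00 / R$1,654,877.00 = 1.5475.
Operating income changes by 1.5475 × -12.1% = -18.7%.

-18.7%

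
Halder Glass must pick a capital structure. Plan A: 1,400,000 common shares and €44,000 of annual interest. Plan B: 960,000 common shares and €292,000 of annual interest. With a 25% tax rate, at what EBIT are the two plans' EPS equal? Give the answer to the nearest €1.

€833,091

At indifference, (EBIT − 44,000)(1 − t)/1,400,000 = (EBIT − 292,000)(1 − t)/960,000.
The (1 − t) factor cancels: (EBIT − 44,000) × 960,000 = (EBIT − 292,000) × 1,400,000.
Solving, EBIT = (292,000·1,400,000 − 44,000·960,000) / (1,400,000 − 960,000) = 366,560,000,000 / 440,000 = 833,090.91.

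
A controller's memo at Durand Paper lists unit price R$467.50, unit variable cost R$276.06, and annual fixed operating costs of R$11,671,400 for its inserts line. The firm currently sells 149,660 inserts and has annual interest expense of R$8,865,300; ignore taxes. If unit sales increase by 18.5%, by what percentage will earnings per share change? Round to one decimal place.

Contribution at this volume is 149,660 × R$191.44 = R$28,650,910.40.
Operating income = contribution − fixed costs = R$28,650,910.40 − R$11,671,400 = R$16,979,510.40.
After interest of R$8,865,300.00, pre-tax earnings = R$8,114,210.40.
Degree of combined leverage = contribution ÷ (EBIT − I) = R$28,650,910.40 ÷ R$8,114,210.40 = 3.5310.
EPS therefore changes by 3.5310 × (+18.5%) = +65.3%.

+65.3%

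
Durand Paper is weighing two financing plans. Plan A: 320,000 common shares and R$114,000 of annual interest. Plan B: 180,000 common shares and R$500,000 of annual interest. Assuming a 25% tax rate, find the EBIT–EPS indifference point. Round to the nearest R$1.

R$996,286

Set EPS_A = EPS_B: (EBIT − R$114,000)(1 − 0.25) ÷ 320,000 = (EBIT − R$500,000)(1 − 0.25) ÷ 180,000.
Cancelling (1 − t) and cross-multiplying: 180,000·(EBIT − 114,000) = 320,000·(EBIT − 500,000).
Solving, EBIT = (500,000·320,000 − 114,000·180,000) / (320,000 − 180,000) = 139,480,000,000 / 140,000 = 996,285.71.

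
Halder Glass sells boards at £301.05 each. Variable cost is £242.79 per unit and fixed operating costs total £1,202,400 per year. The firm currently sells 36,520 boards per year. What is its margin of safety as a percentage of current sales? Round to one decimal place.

43.5%

Unit CM = price − variable cost = £301.05 − £242.79 = £58.26. Break-even units = £1,202,400 ÷ £58.26 = 20,638.52; break-even revenue = 20,638.52 × £301.05 = £6,213,225.54.
Actual sales revenue = 36,520 × £301.05 = £10,994,346.00.
Margin of safety = (£10,994,346.00 − £6,213,225.54) ÷ £10,994,346.00 = 43.5%.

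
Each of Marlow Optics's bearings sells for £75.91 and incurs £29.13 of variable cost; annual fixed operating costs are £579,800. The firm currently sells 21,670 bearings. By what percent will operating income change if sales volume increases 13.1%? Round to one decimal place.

Total contribution margin = 21,670 × £46.78 = £1,013,722.60.
Operating income = contribution − fixed costs = £1,013,722.60 − £579,800 = £433,922.60.
Degree of operating leverage = £1,013,722.60 / £433,922.60 = 2.3362.
Operating income changes by 2.3362 × +13.1% = +30.6%.

+30.6%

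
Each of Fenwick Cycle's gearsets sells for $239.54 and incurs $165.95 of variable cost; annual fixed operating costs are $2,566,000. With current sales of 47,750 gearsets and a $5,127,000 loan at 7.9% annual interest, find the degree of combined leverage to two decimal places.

At 47,750 units, contribution = 47,750 × $73.59 = $3,513,922.50.
EBIT = $3,513,922.50 − $2,566,000 = $947,922.50. Interest = $405,033.00.
DOL = $3,513,922.50 ÷ $947,922.50 = 3.7070; DFL = $947,922.50 ÷ $542,889.50 = 1.7461.
DCL = DOL × DFL = 3.7070 × 1.7461 = 6.4728.

6.47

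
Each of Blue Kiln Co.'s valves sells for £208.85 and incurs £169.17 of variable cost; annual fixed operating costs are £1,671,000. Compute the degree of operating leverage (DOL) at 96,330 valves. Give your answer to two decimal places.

Contribution at this volume is 96,330 × £39.68 = £3,822,374.40.
Subtracting fixed costs: EBIT = £3,822,374.40 − £1,671,000 = £2,151,374.40.
So DOL = total CM / EBIT = £3,822,374.40 / £2,151,374.40 = 1.7767.

1.78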